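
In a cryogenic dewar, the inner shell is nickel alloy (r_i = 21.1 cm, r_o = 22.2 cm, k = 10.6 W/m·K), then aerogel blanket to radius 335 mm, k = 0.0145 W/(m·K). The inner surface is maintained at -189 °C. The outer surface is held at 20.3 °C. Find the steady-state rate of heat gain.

Q = 25.1 W

Resistance network (inner→outer):
  R_nickel alloy = (1/0.211 − 1/0.222)/(4πk) = 0.2348/(4π·10.6) = 0.001763 K/W
  R_aerogel blanket = (1/0.222 − 1/0.335)/(4πk) = 1.519/(4π·0.0145) = 8.339 K/W
ΣR = 0.001763 + 8.339 = 8.341 K/W
Q = ΔT/ΣR = (-189 °C − 20.3 °C)/8.341 = -25.1 W
(Negative Q ⇒ heat flows inward; heat gain = 25.1 W.)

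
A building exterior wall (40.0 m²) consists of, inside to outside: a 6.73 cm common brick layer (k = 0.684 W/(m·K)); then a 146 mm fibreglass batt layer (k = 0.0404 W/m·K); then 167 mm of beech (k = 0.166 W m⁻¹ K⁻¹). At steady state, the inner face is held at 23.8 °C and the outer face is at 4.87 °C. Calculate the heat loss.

Q = 160 W

Resistance network (inner→outer):
  R_common brick = L/(kA) = 0.0673/(0.684·40.0) = 0.002460 K/W
  R_fibreglass batt = L/(kA) = 0.146/(0.0404·40.0) = 0.09035 K/W
  R_beech = L/(kA) = 0.167/(0.166·40.0) = 0.02515 K/W
ΣR = 0.002460 + 0.09035 + 0.02515 = 0.1180 K/W
Q = ΔT/ΣR = (23.8 °C − 4.87 °C)/0.1180 = 160 W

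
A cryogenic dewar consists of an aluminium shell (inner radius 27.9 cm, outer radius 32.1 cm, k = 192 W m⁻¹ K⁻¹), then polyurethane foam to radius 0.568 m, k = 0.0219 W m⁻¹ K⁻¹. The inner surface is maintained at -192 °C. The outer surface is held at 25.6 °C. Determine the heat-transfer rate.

Series thermal resistances, inner to outer:
  R_aluminium = (1/0.279 − 1/0.321)/(4πk) = 0.4690/(4π·192) = 1.944×10^-4 K/W
  R_polyurethane foam = (1/0.321 − 1/0.568)/(4πk) = 1.355/(4π·0.0219) = 4.923 K/W
ΣR = 1.944×10^-4 + 4.923 = 4.923 K/W
Q = ΔT/ΣR = (-192 °C − 25.6 °C)/4.923 = -44.2 W
(Negative Q ⇒ heat flows inward; heat gain = 44.2 W.)

Q = 44.2 W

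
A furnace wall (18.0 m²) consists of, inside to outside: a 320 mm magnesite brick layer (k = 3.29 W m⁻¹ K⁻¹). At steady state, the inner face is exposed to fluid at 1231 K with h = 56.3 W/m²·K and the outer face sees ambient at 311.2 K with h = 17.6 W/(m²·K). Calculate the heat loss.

Resistance network (inner→outer):
  R_conv,in = 1/(hA) = 1/(56.3·18.0) = 9.868×10^-4 K/W
  R_magnesite brick = L/(kA) = 0.320/(3.29·18.0) = 0.005404 K/W
  R_conv,out = 1/(hA) = 1/(17.6·18.0) = 0.003157 K/W
ΣR = 9.868×10^-4 + 0.005404 + 0.003157 = 0.009548 K/W
Q = ΔT/ΣR = (1231 K − 311.2 K)/0.009548 = 96300 W

Q = 96300 W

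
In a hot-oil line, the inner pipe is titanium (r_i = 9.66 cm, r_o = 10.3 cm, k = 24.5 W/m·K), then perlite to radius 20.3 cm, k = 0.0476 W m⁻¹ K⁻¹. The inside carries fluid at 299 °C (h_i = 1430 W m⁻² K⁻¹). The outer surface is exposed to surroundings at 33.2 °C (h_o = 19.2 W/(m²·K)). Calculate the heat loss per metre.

Q' = 115 W/m

Series thermal resistances, inner to outer:
  R'_conv,in = 1/(2πr h) = 1/(2π·0.0966·1430) = 0.001152 m·K/W
  R'_titanium = ln(0.103/0.0966)/(2πk) = 0.06415/(2π·24.5) = 4.167×10^-4 m·K/W
  R'_perlite = ln(0.203/0.103)/(2πk) = 0.6785/(2π·0.0476) = 2.269 m·K/W
  R'_conv,out = 1/(2πr h) = 1/(2π·0.203·19.2) = 0.04083 m·K/W
ΣR = 0.001152 + 4.167×10^-4 + 2.269 + 0.04083 = 2.311 m·K/W
Q' = ΔT/ΣR = (299 °C − 33.2 °C)/2.311 = 115 W/m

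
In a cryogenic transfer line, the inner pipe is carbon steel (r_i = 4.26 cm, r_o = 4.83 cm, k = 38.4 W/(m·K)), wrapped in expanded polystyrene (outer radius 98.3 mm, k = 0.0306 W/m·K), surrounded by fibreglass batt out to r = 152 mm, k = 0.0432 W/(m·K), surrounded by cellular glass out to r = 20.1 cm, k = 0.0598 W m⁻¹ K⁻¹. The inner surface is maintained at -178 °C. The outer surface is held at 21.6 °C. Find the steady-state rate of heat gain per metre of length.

Series thermal resistances, inner to outer:
  R'_carbon steel = ln(0.0483/0.0426)/(2πk) = 0.1256/(2π·38.4) = 5.205×10^-4 m·K/W
  R'_expanded polystyrene = ln(0.0983/0.0483)/(2πk) = 0.7106/(2π·0.0306) = 3.696 m·K/W
  R'_fibreglass batt = ln(0.152/0.0983)/(2πk) = 0.4359/(2π·0.0432) = 1.606 m·K/W
  R'_cellular glass = ln(0.201/0.152)/(2πk) = 0.2794/(2π·0.0598) = 0.7437 m·K/W
ΣR = 5.205×10^-4 + 3.696 + 1.606 + 0.7437 = 6.046 m·K/W
Q' = ΔT/ΣR = (-178 °C − 21.6 °C)/6.046 = -33.0 W/m
(Negative Q' ⇒ heat flows inward; heat gain = 33.0 W/m.)

Q' = 33.0 W/m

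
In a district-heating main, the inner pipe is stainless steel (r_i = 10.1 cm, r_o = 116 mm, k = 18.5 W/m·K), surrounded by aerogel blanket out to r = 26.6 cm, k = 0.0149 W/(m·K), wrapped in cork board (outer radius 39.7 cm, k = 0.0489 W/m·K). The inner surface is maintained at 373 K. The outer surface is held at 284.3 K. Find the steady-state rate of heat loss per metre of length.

Q' = 8.72 W/m

Series thermal resistances, inner to outer:
  R'_stainless steel = ln(0.116/0.101)/(2πk) = 0.1385/(2π·18.5) = 0.001191 m·K/W
  R'_aerogel blanket = ln(0.266/0.116)/(2πk) = 0.8299/(2π·0.0149) = 8.865 m·K/W
  R'_cork board = ln(0.397/0.266)/(2πk) = 0.4004/(2π·0.0489) = 1.303 m·K/W
ΣR = 0.001191 + 8.865 + 1.303 = 10.17 m·K/W
Q' = ΔT/ΣR = (373 K − 284.3 K)/10.17 = 8.72 W/m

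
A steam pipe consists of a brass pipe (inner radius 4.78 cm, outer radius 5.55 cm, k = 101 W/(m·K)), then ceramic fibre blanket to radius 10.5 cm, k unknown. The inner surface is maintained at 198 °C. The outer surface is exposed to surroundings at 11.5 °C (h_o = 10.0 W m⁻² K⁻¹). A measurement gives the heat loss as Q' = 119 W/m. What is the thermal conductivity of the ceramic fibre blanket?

k = 0.0717 W/m·K

ΣR = ΔT/Q' = |198 − 11.5|/119 = 1.567 m·K/W
Known resistances:
  R'_brass = ln(0.0555/0.0478)/(2πk) = 0.1494/(2π·101) = 2.354×10^-4 m·K/W
  R'_conv,out = 1/(2πr h) = 1/(2π·0.105·10.0) = 0.1516 m·K/W
R_ceramic fibre blanket = ΣR − ΣR_known = 1.567 − 0.1518 = 1.415 m·K/W
ln(r₂/r₁)/(2πk) = 1.415 ⇒ k = 0.6376/(2π·1.415) = 0.0717 W/m·K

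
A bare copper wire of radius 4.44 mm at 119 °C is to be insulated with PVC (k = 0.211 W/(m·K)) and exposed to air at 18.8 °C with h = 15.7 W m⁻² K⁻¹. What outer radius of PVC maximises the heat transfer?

r_cr = 1.34 cm

For a cylinder, r_cr = k_ins/h = 0.211/15.7 = 0.0134 m = 1.34 cm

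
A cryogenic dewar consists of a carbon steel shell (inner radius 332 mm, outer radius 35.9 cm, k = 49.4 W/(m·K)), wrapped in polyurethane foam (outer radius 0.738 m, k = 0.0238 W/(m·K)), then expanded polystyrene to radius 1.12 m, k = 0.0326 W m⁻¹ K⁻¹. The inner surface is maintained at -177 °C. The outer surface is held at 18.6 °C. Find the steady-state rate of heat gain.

Treat each layer as a resistance in series:
  R_carbon steel = (1/0.332 − 1/0.359)/(4πk) = 0.2265/(4π·49.4) = 3.649×10^-4 K/W
  R_polyurethane foam = (1/0.359 − 1/0.738)/(4πk) = 1.431/(4π·0.0238) = 4.783 K/W
  R_expanded polystyrene = (1/0.738 − 1/1.12)/(4πk) = 0.4622/(4π·0.0326) = 1.128 K/W
ΣR = 3.649×10^-4 + 4.783 + 1.128 = 5.911 K/W
Q = ΔT/ΣR = (-177 °C − 18.6 °C)/5.911 = -33.1 W
(Negative Q ⇒ heat flows inward; heat gain = 33.1 W.)

Q = 33.1 W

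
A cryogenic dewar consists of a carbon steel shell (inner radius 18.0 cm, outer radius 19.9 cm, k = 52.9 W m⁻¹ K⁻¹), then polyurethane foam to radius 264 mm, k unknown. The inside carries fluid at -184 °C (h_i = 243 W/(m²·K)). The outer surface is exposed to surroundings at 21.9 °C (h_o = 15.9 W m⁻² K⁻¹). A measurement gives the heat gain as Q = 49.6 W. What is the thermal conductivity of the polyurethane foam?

k = 0.0242 W/m·K

ΣR = ΔT/Q = |-184 − 21.9|/49.6 = 4.151 K/W
Known resistances:
  R_conv,in = 1/(4πr²h) = 1/(4π·0.180²·243) = 0.01011 K/W
  R_carbon steel = (1/0.180 − 1/0.199)/(4πk) = 0.5304/(4π·52.9) = 7.979×10^-4 K/W
  R_conv,out = 1/(4πr²h) = 1/(4π·0.264²·15.9) = 0.07181 K/W
R_polyurethane foam = ΣR − ΣR_known = 4.151 − 0.08272 = 4.068 K/W
(1/r₁−1/r₂)/(4πk) = 4.068 ⇒ k = 1.237/(4π·4.068) = 0.0242 W/m·K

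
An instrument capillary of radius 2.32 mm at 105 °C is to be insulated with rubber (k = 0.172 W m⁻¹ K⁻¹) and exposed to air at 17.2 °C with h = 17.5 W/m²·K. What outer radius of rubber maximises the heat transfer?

For a cylinder, r_cr = k_ins/h = 0.172/17.5 = 0.00983 m = 0.983 cm

r_cr = 0.983 cm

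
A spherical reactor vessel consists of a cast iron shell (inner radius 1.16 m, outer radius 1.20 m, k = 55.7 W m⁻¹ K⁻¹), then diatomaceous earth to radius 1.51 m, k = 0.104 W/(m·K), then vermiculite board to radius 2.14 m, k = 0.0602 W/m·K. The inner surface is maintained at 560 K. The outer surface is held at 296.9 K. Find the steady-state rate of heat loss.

Series thermal resistances, inner to outer:
  R_cast iron = (1/1.16 − 1/1.20)/(4πk) = 0.02874/(4π·55.7) = 4.105×10^-5 K/W
  R_diatomaceous earth = (1/1.20 − 1/1.51)/(4πk) = 0.1711/(4π·0.104) = 0.1309 K/W
  R_vermiculite board = (1/1.51 − 1/2.14)/(4πk) = 0.1950/(4π·0.0602) = 0.2577 K/W
ΣR = 4.105×10^-5 + 0.1309 + 0.2577 = 0.3886 K/W
Q = ΔT/ΣR = (560 K − 296.9 K)/0.3886 = 677 W

Q = 677 W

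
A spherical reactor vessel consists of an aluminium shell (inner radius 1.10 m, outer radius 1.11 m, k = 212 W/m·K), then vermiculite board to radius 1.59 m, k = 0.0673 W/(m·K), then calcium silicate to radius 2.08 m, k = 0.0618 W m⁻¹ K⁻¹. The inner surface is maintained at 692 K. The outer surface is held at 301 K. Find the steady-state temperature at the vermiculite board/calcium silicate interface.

T = 447 K

Resistance network (inner→outer):
  R_aluminium = (1/1.10 − 1/1.11)/(4πk) = 0.008190/(4π·212) = 3.074×10^-6 K/W
  R_vermiculite board = (1/1.11 − 1/1.59)/(4πk) = 0.2720/(4π·0.0673) = 0.3216 K/W
  R_calcium silicate = (1/1.59 − 1/2.08)/(4πk) = 0.1482/(4π·0.0618) = 0.1908 K/W
ΣR = 3.074×10^-6 + 0.3216 + 0.1908 = 0.5124 K/W
Q = ΔT/ΣR = (692 K − 301 K)/0.5124 = 763.1 W
From the inner boundary to the vermiculite board/calcium silicate interface, ΣR_partial = 0.3216 K/W.
T_interface = T_in − Q·ΣR_partial = 692 K − (763.1)(0.3216) = 447 K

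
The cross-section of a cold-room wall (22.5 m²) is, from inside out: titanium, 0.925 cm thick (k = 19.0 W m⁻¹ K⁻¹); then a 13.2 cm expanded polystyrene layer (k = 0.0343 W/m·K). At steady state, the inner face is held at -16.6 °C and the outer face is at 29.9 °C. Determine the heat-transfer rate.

Q = 272 W

Resistance network (inner→outer):
  R_titanium = L/(kA) = 0.00925/(19.0·22.5) = 2.164×10^-5 K/W
  R_expanded polystyrene = L/(kA) = 0.132/(0.0343·22.5) = 0.1710 K/W
ΣR = 2.164×10^-5 + 0.1710 = 0.1710 K/W
Q = ΔT/ΣR = (-16.6 °C − 29.9 °C)/0.1710 = -272 W
(Negative Q ⇒ heat flows inward; heat gain = 272 W.)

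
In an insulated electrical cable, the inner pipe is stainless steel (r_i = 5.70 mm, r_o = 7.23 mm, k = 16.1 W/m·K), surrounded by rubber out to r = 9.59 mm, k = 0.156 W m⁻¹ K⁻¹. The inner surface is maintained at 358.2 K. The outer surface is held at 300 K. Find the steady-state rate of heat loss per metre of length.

Treat each layer as a resistance in series:
  R'_stainless steel = ln(0.00723/0.00570)/(2πk) = 0.2378/(2π·16.1) = 0.002350 m·K/W
  R'_rubber = ln(0.00959/0.00723)/(2πk) = 0.2825/(2π·0.156) = 0.2882 m·K/W
ΣR = 0.002350 + 0.2882 = 0.2906 m·K/W
Q' = ΔT/ΣR = (358.2 K − 300 K)/0.2906 = 200 W/m

Q' = 200 W/m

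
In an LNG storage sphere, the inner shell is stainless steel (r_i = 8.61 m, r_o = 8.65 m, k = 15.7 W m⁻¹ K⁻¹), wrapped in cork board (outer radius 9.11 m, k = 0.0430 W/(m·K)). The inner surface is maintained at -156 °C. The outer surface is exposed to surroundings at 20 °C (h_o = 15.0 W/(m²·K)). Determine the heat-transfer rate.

Series thermal resistances, inner to outer:
  R_stainless steel = (1/8.61 − 1/8.65)/(4πk) = 5.371×10^-4/(4π·15.7) = 2.722×10^-6 K/W
  R_cork board = (1/8.65 − 1/9.11)/(4πk) = 0.005837/(4π·0.0430) = 0.01080 K/W
  R_conv,out = 1/(4πr²h) = 1/(4π·9.11²·15.0) = 6.392×10^-5 K/W
ΣR = 2.722×10^-6 + 0.01080 + 6.392×10^-5 = 0.01087 K/W
Q = ΔT/ΣR = (-156 °C − 20 °C)/0.01087 = -16200 W
(Negative Q ⇒ heat flows inward; heat gain = 16200 W.)

Q = 16.2 kW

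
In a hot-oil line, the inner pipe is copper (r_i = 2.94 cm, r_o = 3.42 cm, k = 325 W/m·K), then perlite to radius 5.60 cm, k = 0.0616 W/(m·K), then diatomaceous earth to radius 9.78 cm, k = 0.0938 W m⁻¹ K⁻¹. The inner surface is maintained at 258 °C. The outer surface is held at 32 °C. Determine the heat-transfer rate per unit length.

Resistance network (inner→outer):
  R'_copper = ln(0.0342/0.0294)/(2πk) = 0.1512/(2π·325) = 7.406×10^-5 m·K/W
  R'_perlite = ln(0.0560/0.0342)/(2πk) = 0.4931/(2π·0.0616) = 1.274 m·K/W
  R'_diatomaceous earth = ln(0.0978/0.0560)/(2πk) = 0.5576/(2π·0.0938) = 0.9461 m·K/W
ΣR = 7.406×10^-5 + 1.274 + 0.9461 = 2.220 m·K/W
Q' = ΔT/ΣR = (258 °C − 32 °C)/2.220 = 102 W/m

Q' = 102 W/m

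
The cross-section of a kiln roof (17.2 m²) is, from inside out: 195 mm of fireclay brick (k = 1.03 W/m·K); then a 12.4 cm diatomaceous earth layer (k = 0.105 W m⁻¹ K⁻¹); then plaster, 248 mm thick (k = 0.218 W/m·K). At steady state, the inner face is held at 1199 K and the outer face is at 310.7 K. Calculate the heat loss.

Q = 6090 W

Series thermal resistances, inner to outer:
  R_fireclay brick = L/(kA) = 0.195/(1.03·17.2) = 0.01101 K/W
  R_diatomaceous earth = L/(kA) = 0.124/(0.105·17.2) = 0.06866 K/W
  R_plaster = L/(kA) = 0.248/(0.218·17.2) = 0.06614 K/W
ΣR = 0.01101 + 0.06866 + 0.06614 = 0.1458 K/W
Q = ΔT/ΣR = (1199 K − 310.7 K)/0.1458 = 6090 W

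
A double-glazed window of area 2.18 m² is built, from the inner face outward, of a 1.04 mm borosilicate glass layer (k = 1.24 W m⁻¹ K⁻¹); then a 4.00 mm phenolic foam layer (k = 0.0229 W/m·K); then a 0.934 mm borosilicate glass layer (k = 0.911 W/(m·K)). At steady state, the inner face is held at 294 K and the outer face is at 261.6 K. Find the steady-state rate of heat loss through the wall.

Q = 400 W

Treat each layer as a resistance in series:
  R_borosilicate glass = L/(kA) = 0.00104/(1.24·2.18) = 3.847×10^-4 K/W
  R_phenolic foam = L/(kA) = 0.00400/(0.0229·2.18) = 0.08012 K/W
  R_borosilicate glass = L/(kA) = 9.34×10^-4/(0.911·2.18) = 4.703×10^-4 K/W
ΣR = 3.847×10^-4 + 0.08012 + 4.703×10^-4 = 0.08097 K/W
Q = ΔT/ΣR = (294 K − 261.6 K)/0.08097 = 400 W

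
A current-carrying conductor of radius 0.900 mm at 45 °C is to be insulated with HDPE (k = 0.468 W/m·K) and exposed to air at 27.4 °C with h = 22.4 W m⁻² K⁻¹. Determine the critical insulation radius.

r_cr = 2.09 cm

For a cylinder, r_cr = k_ins/h = 0.468/22.4 = 0.0209 m = 2.09 cm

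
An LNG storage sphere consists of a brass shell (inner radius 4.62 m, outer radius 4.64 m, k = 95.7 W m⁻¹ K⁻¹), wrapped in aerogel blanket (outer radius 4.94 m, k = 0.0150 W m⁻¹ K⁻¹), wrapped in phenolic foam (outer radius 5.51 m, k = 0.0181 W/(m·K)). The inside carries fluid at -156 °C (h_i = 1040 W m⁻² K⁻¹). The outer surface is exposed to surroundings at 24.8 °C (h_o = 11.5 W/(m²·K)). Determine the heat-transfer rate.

Q = 1120 W

Treat each layer as a resistance in series:
  R_conv,in = 1/(4πr²h) = 1/(4π·4.62²·1040) = 3.585×10^-6 K/W
  R_brass = (1/4.62 − 1/4.64)/(4πk) = 9.330×10^-4/(4π·95.7) = 7.758×10^-7 K/W
  R_aerogel blanket = (1/4.64 − 1/4.94)/(4πk) = 0.01309/(4π·0.0150) = 0.06943 K/W
  R_phenolic foam = (1/4.94 − 1/5.51)/(4πk) = 0.02094/(4π·0.0181) = 0.09207 K/W
  R_conv,out = 1/(4πr²h) = 1/(4π·5.51²·11.5) = 2.279×10^-4 K/W
ΣR = 3.585×10^-6 + 7.758×10^-7 + 0.06943 + 0.09207 + 2.279×10^-4 = 0.1617 K/W
Q = ΔT/ΣR = (-156 °C − 24.8 °C)/0.1617 = -1120 W
(Negative Q ⇒ heat flows inward; heat gain = 1120 W.)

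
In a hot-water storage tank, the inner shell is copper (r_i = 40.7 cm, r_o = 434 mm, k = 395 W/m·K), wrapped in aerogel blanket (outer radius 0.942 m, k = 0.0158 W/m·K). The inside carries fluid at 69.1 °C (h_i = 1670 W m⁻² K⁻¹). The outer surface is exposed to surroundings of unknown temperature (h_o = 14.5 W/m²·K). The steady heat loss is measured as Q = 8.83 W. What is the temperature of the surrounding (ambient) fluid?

Sum the resistances:
  R_conv,in = 1/(4πr²h) = 1/(4π·0.407²·1670) = 2.877×10^-4 K/W
  R_copper = (1/0.407 − 1/0.434)/(4πk) = 0.1529/(4π·395) = 3.079×10^-5 K/W
  R_aerogel blanket = (1/0.434 − 1/0.942)/(4πk) = 1.243/(4π·0.0158) = 6.258 K/W
  R_conv,out = 1/(4πr²h) = 1/(4π·0.942²·14.5) = 0.006185 K/W
ΣR = 6.265 K/W
ΔT = Q·ΣR = 8.83 × 6.265 = 55.32 K
Heat flows outward, so T_out = T_in − ΔT = 69.1 − 55.32 = 13.8 °C

T_out = 13.8 °C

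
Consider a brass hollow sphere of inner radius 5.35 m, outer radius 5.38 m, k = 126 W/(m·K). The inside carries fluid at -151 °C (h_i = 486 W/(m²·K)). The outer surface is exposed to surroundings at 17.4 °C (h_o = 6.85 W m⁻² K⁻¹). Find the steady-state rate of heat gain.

Series thermal resistances, inner to outer:
  R_conv,in = 1/(4πr²h) = 1/(4π·5.35²·486) = 5.721×10^-6 K/W
  R_brass = (1/5.35 − 1/5.38)/(4πk) = 0.001042/(4π·126) = 6.583×10^-7 K/W
  R_conv,out = 1/(4πr²h) = 1/(4π·5.38²·6.85) = 4.014×10^-4 K/W
ΣR = 5.721×10^-6 + 6.583×10^-7 + 4.014×10^-4 = 4.078×10^-4 K/W
Q = ΔT/ΣR = (-151 °C − 17.4 °C)/4.078×10^-4 = -4.13×10^5 W
(Negative Q ⇒ heat flows inward; heat gain = 4.13×10^5 W.)

Q = 4.13×10^5 W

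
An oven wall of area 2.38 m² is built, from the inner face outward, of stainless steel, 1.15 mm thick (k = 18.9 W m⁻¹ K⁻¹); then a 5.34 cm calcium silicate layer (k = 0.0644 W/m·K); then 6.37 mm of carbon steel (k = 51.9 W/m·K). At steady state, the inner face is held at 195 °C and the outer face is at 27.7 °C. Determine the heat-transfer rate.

Series thermal resistances, inner to outer:
  R_stainless steel = L/(kA) = 0.00115/(18.9·2.38) = 2.557×10^-5 K/W
  R_calcium silicate = L/(kA) = 0.0534/(0.0644·2.38) = 0.3484 K/W
  R_carbon steel = L/(kA) = 0.00637/(51.9·2.38) = 5.157×10^-5 K/W
ΣR = 2.557×10^-5 + 0.3484 + 5.157×10^-5 = 0.3485 K/W
Q = ΔT/ΣR = (195 °C − 27.7 °C)/0.3485 = 480 W

Q = 480 W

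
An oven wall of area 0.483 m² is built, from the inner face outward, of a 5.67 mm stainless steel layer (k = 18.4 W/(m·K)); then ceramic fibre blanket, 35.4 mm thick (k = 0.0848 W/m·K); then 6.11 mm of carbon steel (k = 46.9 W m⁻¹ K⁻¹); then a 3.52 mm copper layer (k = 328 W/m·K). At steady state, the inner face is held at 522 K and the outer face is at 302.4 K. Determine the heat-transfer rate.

Treat each layer as a resistance in series:
  R_stainless steel = L/(kA) = 0.00567/(18.4·0.483) = 6.380×10^-4 K/W
  R_ceramic fibre blanket = L/(kA) = 0.0354/(0.0848·0.483) = 0.8643 K/W
  R_carbon steel = L/(kA) = 0.00611/(46.9·0.483) = 2.697×10^-4 K/W
  R_copper = L/(kA) = 0.00352/(328·0.483) = 2.222×10^-5 K/W
ΣR = 6.380×10^-4 + 0.8643 + 2.697×10^-4 + 2.222×10^-5 = 0.8652 K/W
Q = ΔT/ΣR = (522 K − 302.4 K)/0.8652 = 254 W

Q = 254 W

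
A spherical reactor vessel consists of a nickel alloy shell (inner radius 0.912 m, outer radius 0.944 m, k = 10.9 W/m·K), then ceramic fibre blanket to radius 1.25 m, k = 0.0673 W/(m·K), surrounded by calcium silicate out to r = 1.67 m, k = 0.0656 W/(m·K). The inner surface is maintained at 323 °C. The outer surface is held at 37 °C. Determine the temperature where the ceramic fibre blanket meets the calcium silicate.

T = 164 °C

Treat each layer as a resistance in series:
  R_nickel alloy = (1/0.912 − 1/0.944)/(4πk) = 0.03717/(4π·10.9) = 2.714×10^-4 K/W
  R_ceramic fibre blanket = (1/0.944 − 1/1.25)/(4πk) = 0.2593/(4π·0.0673) = 0.3066 K/W
  R_calcium silicate = (1/1.25 − 1/1.67)/(4πk) = 0.2012/(4π·0.0656) = 0.2441 K/W
ΣR = 2.714×10^-4 + 0.3066 + 0.2441 = 0.5510 K/W
Q = ΔT/ΣR = (323 °C − 37 °C)/0.5510 = 519.1 W
From the inner boundary to the ceramic fibre blanket/calcium silicate interface, ΣR_partial = 0.3069 K/W.
T_interface = T_in − Q·ΣR_partial = 323 °C − (519.1)(0.3069) = 164 °C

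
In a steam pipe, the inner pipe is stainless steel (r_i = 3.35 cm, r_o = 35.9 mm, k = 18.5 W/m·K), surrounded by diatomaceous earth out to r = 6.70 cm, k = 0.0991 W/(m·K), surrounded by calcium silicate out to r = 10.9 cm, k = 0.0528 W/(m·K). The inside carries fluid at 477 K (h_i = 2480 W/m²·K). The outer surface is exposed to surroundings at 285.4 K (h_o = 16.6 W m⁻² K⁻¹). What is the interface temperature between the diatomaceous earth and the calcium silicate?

T = 402 K

Series thermal resistances, inner to outer:
  R'_conv,in = 1/(2πr h) = 1/(2π·0.0335·2480) = 0.001916 m·K/W
  R'_stainless steel = ln(0.0359/0.0335)/(2πk) = 0.06919/(2π·18.5) = 5.953×10^-4 m·K/W
  R'_diatomaceous earth = ln(0.0670/0.0359)/(2πk) = 0.6240/(2π·0.0991) = 1.002 m·K/W
  R'_calcium silicate = ln(0.109/0.0670)/(2πk) = 0.4867/(2π·0.0528) = 1.467 m·K/W
  R'_conv,out = 1/(2πr h) = 1/(2π·0.109·16.6) = 0.08796 m·K/W
ΣR = 0.001916 + 5.953×10^-4 + 1.002 + 1.467 + 0.08796 = 2.559 m·K/W
Q' = ΔT/ΣR = (477 K − 285.4 K)/2.559 = 74.87 W/m
From the inner boundary to the diatomaceous earth/calcium silicate interface, ΣR_partial = 1.005 m·K/W.
T_interface = T_in − Q'·ΣR_partial = 477 K − (74.87)(1.005) = 402 K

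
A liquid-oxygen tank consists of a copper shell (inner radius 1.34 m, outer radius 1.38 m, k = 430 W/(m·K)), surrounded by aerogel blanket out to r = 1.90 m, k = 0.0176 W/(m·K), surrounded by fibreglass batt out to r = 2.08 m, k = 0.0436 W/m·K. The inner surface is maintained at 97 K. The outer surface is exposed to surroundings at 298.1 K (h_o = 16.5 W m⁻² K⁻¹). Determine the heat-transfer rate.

Q = 205 W

Series thermal resistances, inner to outer:
  R_copper = (1/1.34 − 1/1.38)/(4πk) = 0.02163/(4π·430) = 4.003×10^-6 K/W
  R_aerogel blanket = (1/1.38 − 1/1.90)/(4πk) = 0.1983/(4π·0.0176) = 0.8967 K/W
  R_fibreglass batt = (1/1.90 − 1/2.08)/(4πk) = 0.04555/(4π·0.0436) = 0.08313 K/W
  R_conv,out = 1/(4πr²h) = 1/(4π·2.08²·16.5) = 0.001115 K/W
ΣR = 4.003×10^-6 + 0.8967 + 0.08313 + 0.001115 = 0.9809 K/W
Q = ΔT/ΣR = (97 K − 298.1 K)/0.9809 = -205 W
(Negative Q ⇒ heat flows inward; heat gain = 205 W.)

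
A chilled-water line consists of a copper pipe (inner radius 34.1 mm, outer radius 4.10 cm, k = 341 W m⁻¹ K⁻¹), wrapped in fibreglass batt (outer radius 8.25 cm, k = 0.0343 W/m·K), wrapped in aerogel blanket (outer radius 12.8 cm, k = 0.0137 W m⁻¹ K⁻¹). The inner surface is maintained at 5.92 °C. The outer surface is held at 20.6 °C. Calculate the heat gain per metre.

Series thermal resistances, inner to outer:
  R'_copper = ln(0.0410/0.0341)/(2πk) = 0.1843/(2π·341) = 8.601×10^-5 m·K/W
  R'_fibreglass batt = ln(0.0825/0.0410)/(2πk) = 0.6992/(2π·0.0343) = 3.244 m·K/W
  R'_aerogel blanket = ln(0.128/0.0825)/(2πk) = 0.4392/(2π·0.0137) = 5.103 m·K/W
ΣR = 8.601×10^-5 + 3.244 + 5.103 = 8.347 m·K/W
Q' = ΔT/ΣR = (5.92 °C − 20.6 °C)/8.347 = -1.76 W/m
(Negative Q' ⇒ heat flows inward; heat gain = 1.76 W/m.)

Q' = 1.76 W/m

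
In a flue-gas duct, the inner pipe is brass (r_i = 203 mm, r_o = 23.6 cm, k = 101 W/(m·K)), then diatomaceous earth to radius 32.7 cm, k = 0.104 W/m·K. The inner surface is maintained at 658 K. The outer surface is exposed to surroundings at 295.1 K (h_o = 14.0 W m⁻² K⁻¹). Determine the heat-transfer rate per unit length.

Q' = 679 W/m

Series thermal resistances, inner to outer:
  R'_brass = ln(0.236/0.203)/(2πk) = 0.1506/(2π·101) = 2.374×10^-4 m·K/W
  R'_diatomaceous earth = ln(0.327/0.236)/(2πk) = 0.3261/(2π·0.104) = 0.4991 m·K/W
  R'_conv,out = 1/(2πr h) = 1/(2π·0.327·14.0) = 0.03477 m·K/W
ΣR = 2.374×10^-4 + 0.4991 + 0.03477 = 0.5341 m·K/W
Q' = ΔT/ΣR = (658 K − 295.1 K)/0.5341 = 679 W/m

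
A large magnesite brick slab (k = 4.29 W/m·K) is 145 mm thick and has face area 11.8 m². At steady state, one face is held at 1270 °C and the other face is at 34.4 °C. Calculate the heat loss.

Q = 4.31×10^5 W

Q = kA·ΔT/L = 4.29 × 11.8 × |1270 °C − 34.4 °C| / 0.145 = 4.31×10^5 W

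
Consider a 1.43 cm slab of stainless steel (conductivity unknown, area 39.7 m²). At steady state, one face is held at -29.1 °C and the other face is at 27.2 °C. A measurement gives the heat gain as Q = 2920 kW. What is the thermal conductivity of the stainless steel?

ΣR = ΔT/Q = |-29.1 − 27.2|/2.92×10^6 = 1.928×10^-5 K/W
L/(kA) = 1.928×10^-5 ⇒ k = 0.0143/(1.928×10^-5·39.7) = 18.7 W/m·K

k = 18.7 W/m·K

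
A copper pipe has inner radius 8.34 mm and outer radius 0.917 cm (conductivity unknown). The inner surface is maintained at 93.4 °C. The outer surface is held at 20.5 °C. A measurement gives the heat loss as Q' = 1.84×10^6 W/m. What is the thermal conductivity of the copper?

ΣR = ΔT/Q' = |93.4 − 20.5|/1.84×10^6 = 3.962×10^-5 m·K/W
ln(r₂/r₁)/(2πk) = 3.962×10^-5 ⇒ k = 0.09487/(2π·3.962×10^-5) = 381 W/m·K

k = 381 W/m·K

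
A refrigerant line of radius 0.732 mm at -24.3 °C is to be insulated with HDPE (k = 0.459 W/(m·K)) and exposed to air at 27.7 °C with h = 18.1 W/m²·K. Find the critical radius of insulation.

r_cr = 2.54 cm

For a cylinder, r_cr = k_ins/h = 0.459/18.1 = 0.0254 m = 2.54 cm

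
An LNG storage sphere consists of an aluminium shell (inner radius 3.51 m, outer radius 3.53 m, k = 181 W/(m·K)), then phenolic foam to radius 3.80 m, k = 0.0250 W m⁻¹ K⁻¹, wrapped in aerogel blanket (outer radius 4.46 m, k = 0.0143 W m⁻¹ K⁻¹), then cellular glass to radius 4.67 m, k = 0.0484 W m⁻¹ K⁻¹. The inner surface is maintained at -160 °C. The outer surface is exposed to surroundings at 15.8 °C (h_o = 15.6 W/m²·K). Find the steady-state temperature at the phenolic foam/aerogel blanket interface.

T = -122 °C

Treat each layer as a resistance in series:
  R_aluminium = (1/3.51 − 1/3.53)/(4πk) = 0.001614/(4π·181) = 7.097×10^-7 K/W
  R_phenolic foam = (1/3.53 − 1/3.80)/(4πk) = 0.02013/(4π·0.0250) = 0.06407 K/W
  R_aerogel blanket = (1/3.80 − 1/4.46)/(4πk) = 0.03894/(4π·0.0143) = 0.2167 K/W
  R_cellular glass = (1/4.46 − 1/4.67)/(4πk) = 0.01008/(4π·0.0484) = 0.01658 K/W
  R_conv,out = 1/(4πr²h) = 1/(4π·4.67²·15.6) = 2.339×10^-4 K/W
ΣR = 7.097×10^-7 + 0.06407 + 0.2167 + 0.01658 + 2.339×10^-4 = 0.2976 K/W
Q = ΔT/ΣR = (-160 °C − 15.8 °C)/0.2976 = -590.7 W
From the inner boundary to the phenolic foam/aerogel blanket interface, ΣR_partial = 0.06407 K/W.
T_interface = T_in − Q·ΣR_partial = -160 °C − (-590.7)(0.06407) = -122 °C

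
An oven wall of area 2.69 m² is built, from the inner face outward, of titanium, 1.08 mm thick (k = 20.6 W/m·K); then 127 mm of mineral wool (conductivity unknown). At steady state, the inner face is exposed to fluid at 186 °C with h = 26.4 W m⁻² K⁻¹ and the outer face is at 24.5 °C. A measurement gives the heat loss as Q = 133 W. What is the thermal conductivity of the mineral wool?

k = 0.0393 W/m·K

ΣR = ΔT/Q = |186 − 24.5|/133 = 1.214 K/W
Known resistances:
  R_conv,in = 1/(hA) = 1/(26.4·2.69) = 0.01408 K/W
  R_titanium = L/(kA) = 0.00108/(20.6·2.69) = 1.949×10^-5 K/W
R_mineral wool = ΣR − ΣR_known = 1.214 − 0.01410 = 1.200 K/W
L/(kA) = 1.200 ⇒ k = 0.127/(1.200·2.69) = 0.0393 W/m·K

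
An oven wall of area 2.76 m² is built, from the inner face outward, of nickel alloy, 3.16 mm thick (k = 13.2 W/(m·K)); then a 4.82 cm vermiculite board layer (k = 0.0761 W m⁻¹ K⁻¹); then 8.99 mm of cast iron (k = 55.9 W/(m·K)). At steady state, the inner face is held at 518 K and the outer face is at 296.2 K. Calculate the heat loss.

Resistance network (inner→outer):
  R_nickel alloy = L/(kA) = 0.00316/(13.2·2.76) = 8.674×10^-5 K/W
  R_vermiculite board = L/(kA) = 0.0482/(0.0761·2.76) = 0.2295 K/W
  R_cast iron = L/(kA) = 0.00899/(55.9·2.76) = 5.827×10^-5 K/W
ΣR = 8.674×10^-5 + 0.2295 + 5.827×10^-5 = 0.2296 K/W
Q = ΔT/ΣR = (518 K − 296.2 K)/0.2296 = 966 W

Q = 966 W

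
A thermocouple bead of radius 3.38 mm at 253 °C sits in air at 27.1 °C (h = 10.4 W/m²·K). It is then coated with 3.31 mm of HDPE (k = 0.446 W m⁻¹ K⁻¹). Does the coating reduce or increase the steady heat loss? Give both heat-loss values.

increases: 0.337 → 1.15 W

Critical radius for a sphere: r_cr = 2k/h = 0.0858 m = 8.58 cm.
Outer radius after coating: r₂ = 0.00338 + 0.00331 = 0.00669 m.
Since r₁ < r_cr and r₂ ≤ r_cr, the coating moves toward the maximum at r_cr — heat loss rises.
Bare: R = 1/(4πr₁²h) = 669.8 K/W; Q = 225.9/669.8 = 0.337 W.
Coated: R = R_cond + R_conv = 197.1 K/W; Q = 225.9/197.1 = 1.15 W.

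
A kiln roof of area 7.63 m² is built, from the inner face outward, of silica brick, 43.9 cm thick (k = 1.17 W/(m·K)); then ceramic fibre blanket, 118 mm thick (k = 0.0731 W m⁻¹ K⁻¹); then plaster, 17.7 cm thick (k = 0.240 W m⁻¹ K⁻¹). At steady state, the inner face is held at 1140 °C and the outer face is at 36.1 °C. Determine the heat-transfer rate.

Q = 3090 W

Treat each layer as a resistance in series:
  R_silica brick = L/(kA) = 0.439/(1.17·7.63) = 0.04918 K/W
  R_ceramic fibre blanket = L/(kA) = 0.118/(0.0731·7.63) = 0.2116 K/W
  R_plaster = L/(kA) = 0.177/(0.240·7.63) = 0.09666 K/W
ΣR = 0.04918 + 0.2116 + 0.09666 = 0.3574 K/W
Q = ΔT/ΣR = (1140 °C − 36.1 °C)/0.3574 = 3090 W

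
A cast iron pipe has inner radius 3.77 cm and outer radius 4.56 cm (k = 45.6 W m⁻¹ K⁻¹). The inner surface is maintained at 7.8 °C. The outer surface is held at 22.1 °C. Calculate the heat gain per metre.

Q' = 21.5 kW/m

Q' = 2πk·ΔT/ln(r₂/r₁) = 2π × 45.6 × 14.3 / ln(0.0456/0.0377) = 21500 W/m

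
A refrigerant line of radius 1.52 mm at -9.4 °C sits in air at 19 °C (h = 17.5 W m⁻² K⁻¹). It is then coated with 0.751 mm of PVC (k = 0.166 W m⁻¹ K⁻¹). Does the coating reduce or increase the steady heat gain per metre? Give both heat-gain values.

increases: 4.75 → 6.47 W/m

Critical radius for a cylinder: r_cr = k/h = 0.00949 m = 0.949 cm.
Outer radius after coating: r₂ = 0.00152 + 7.51×10^-4 = 0.002271 m.
Since r₁ < r_cr and r₂ ≤ r_cr, the coating moves toward the maximum at r_cr — heat gain rises.
Bare: R = 1/(2πr₁h) = 5.983 m·K/W; Q = 28.4/5.983 = 4.75 W/m.
Coated: R = R_cond + R_conv = 4.390 m·K/W; Q = 28.4/4.390 = 6.47 W/m.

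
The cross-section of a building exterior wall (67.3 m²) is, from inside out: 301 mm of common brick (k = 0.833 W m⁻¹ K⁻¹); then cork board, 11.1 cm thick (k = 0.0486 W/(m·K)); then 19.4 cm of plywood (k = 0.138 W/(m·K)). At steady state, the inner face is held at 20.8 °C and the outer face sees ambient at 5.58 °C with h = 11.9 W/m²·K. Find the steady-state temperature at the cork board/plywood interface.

T = 11.1 °C

Resistance network (inner→outer):
  R_common brick = L/(kA) = 0.301/(0.833·67.3) = 0.005369 K/W
  R_cork board = L/(kA) = 0.111/(0.0486·67.3) = 0.03394 K/W
  R_plywood = L/(kA) = 0.194/(0.138·67.3) = 0.02089 K/W
  R_conv,out = 1/(hA) = 1/(11.9·67.3) = 0.001249 K/W
ΣR = 0.005369 + 0.03394 + 0.02089 + 0.001249 = 0.06145 K/W
Q = ΔT/ΣR = (20.8 °C − 5.58 °C)/0.06145 = 247.7 W
From the inner boundary to the cork board/plywood interface, ΣR_partial = 0.03931 K/W.
T_interface = T_in − Q·ΣR_partial = 20.8 °C − (247.7)(0.03931) = 11.1 °C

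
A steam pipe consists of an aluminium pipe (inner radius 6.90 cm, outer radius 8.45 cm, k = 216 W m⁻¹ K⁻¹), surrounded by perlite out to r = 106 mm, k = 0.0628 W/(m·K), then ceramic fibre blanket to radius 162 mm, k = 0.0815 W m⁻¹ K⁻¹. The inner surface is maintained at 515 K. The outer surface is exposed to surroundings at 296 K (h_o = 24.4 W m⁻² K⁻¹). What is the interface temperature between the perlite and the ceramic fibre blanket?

Resistance network (inner→outer):
  R'_aluminium = ln(0.0845/0.0690)/(2πk) = 0.2026/(2π·216) = 1.493×10^-4 m·K/W
  R'_perlite = ln(0.106/0.0845)/(2πk) = 0.2267/(2π·0.0628) = 0.5745 m·K/W
  R'_ceramic fibre blanket = ln(0.162/0.106)/(2πk) = 0.4242/(2π·0.0815) = 0.8283 m·K/W
  R'_conv,out = 1/(2πr h) = 1/(2π·0.162·24.4) = 0.04026 m·K/W
ΣR = 1.493×10^-4 + 0.5745 + 0.8283 + 0.04026 = 1.443 m·K/W
Q' = ΔT/ΣR = (515 K − 296 K)/1.443 = 151.8 W/m
From the inner boundary to the perlite/ceramic fibre blanket interface, ΣR_partial = 0.5746 m·K/W.
T_interface = T_in − Q'·ΣR_partial = 515 K − (151.8)(0.5746) = 428 K

T = 428 K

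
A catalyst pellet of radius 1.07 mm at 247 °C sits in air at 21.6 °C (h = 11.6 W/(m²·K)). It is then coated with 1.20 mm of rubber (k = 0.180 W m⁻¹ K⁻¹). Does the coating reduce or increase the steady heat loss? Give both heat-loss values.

increases: 0.0376 → 0.145 W

Critical radius for a sphere: r_cr = 2k/h = 0.0310 m = 3.10 cm.
Outer radius after coating: r₂ = 0.00107 + 0.00120 = 0.00227 m.
Since r₁ < r_cr and r₂ ≤ r_cr, the coating moves toward the maximum at r_cr — heat loss rises.
Bare: R = 1/(4πr₁²h) = 5992 K/W; Q = 225.4/5992 = 0.0376 W.
Coated: R = R_cond + R_conv = 1550 K/W; Q = 225.4/1550 = 0.145 W.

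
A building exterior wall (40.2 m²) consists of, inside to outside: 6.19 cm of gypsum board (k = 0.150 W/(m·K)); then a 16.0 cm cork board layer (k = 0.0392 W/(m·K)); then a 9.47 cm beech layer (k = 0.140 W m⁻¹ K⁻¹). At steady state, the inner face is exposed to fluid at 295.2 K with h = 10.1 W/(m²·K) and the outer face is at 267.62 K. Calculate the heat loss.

Treat each layer as a resistance in series:
  R_conv,in = 1/(hA) = 1/(10.1·40.2) = 0.002463 K/W
  R_gypsum board = L/(kA) = 0.0619/(0.150·40.2) = 0.01027 K/W
  R_cork board = L/(kA) = 0.160/(0.0392·40.2) = 0.1015 K/W
  R_beech = L/(kA) = 0.0947/(0.140·40.2) = 0.01683 K/W
ΣR = 0.002463 + 0.01027 + 0.1015 + 0.01683 = 0.1311 K/W
Q = ΔT/ΣR = (295.2 K − 267.62 K)/0.1311 = 210 W

Q = 210 W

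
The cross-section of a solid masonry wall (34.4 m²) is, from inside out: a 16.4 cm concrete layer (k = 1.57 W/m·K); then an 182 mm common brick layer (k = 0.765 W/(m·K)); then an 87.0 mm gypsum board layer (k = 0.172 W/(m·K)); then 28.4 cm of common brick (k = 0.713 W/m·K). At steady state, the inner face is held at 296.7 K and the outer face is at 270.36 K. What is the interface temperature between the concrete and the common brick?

T = 294.5 K

Series thermal resistances, inner to outer:
  R_concrete = L/(kA) = 0.164/(1.57·34.4) = 0.003037 K/W
  R_common brick = L/(kA) = 0.182/(0.765·34.4) = 0.006916 K/W
  R_gypsum board = L/(kA) = 0.0870/(0.172·34.4) = 0.01470 K/W
  R_common brick = L/(kA) = 0.284/(0.713·34.4) = 0.01158 K/W
ΣR = 0.003037 + 0.006916 + 0.01470 + 0.01158 = 0.03623 K/W
Q = ΔT/ΣR = (296.7 K − 270.36 K)/0.03623 = 727.0 W
From the inner boundary to the concrete/common brick interface, ΣR_partial = 0.003037 K/W.
T_interface = T_in − Q·ΣR_partial = 296.7 K − (727.0)(0.003037) = 294.5 K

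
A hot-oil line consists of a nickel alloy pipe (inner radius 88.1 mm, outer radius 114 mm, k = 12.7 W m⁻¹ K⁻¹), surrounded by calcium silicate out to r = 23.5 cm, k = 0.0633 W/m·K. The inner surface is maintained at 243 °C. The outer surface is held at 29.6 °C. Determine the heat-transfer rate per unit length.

Q' = 117 W/m

Resistance network (inner→outer):
  R'_nickel alloy = ln(0.114/0.0881)/(2πk) = 0.2577/(2π·12.7) = 0.003230 m·K/W
  R'_calcium silicate = ln(0.235/0.114)/(2πk) = 0.7234/(2π·0.0633) = 1.819 m·K/W
ΣR = 0.003230 + 1.819 = 1.822 m·K/W
Q' = ΔT/ΣR = (243 °C − 29.6 °C)/1.822 = 117 W/m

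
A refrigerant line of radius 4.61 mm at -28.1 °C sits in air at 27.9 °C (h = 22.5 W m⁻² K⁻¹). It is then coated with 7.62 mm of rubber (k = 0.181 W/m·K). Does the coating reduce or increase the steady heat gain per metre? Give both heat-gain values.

Critical radius for a cylinder: r_cr = k/h = 0.00804 m = 0.804 cm.
Outer radius after coating: r₂ = 0.00461 + 0.00762 = 0.01223 m.
r₁ < r_cr < r₂: heat gain rises to a maximum at r_cr then falls. Whether the coating helps depends on whether Q(r₂) has dropped back below Q(r₁).
Bare: R = 1/(2πr₁h) = 1.534 m·K/W; Q = 56/1.534 = 36.5 W/m.
Coated: R = R_cond + R_conv = 1.436 m·K/W; Q = 56/1.436 = 39.0 W/m.

increases: 36.5 → 39.0 W/m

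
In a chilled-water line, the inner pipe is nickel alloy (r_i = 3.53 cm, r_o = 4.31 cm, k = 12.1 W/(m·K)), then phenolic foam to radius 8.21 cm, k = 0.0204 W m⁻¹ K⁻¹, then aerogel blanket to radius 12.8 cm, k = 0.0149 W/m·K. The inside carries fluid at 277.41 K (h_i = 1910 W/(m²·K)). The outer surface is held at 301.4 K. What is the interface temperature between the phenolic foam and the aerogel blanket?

T = 289.8 K

Resistance network (inner→outer):
  R'_conv,in = 1/(2πr h) = 1/(2π·0.0353·1910) = 0.002361 m·K/W
  R'_nickel alloy = ln(0.0431/0.0353)/(2πk) = 0.1996/(2π·12.1) = 0.002626 m·K/W
  R'_phenolic foam = ln(0.0821/0.0431)/(2πk) = 0.6444/(2π·0.0204) = 5.028 m·K/W
  R'_aerogel blanket = ln(0.128/0.0821)/(2πk) = 0.4441/(2π·0.0149) = 4.744 m·K/W
ΣR = 0.002361 + 0.002626 + 5.028 + 4.744 = 9.777 m·K/W
Q' = ΔT/ΣR = (277.41 K − 301.4 K)/9.777 = -2.454 W/m
From the inner boundary to the phenolic foam/aerogel blanket interface, ΣR_partial = 5.033 m·K/W.
T_interface = T_in − Q'·ΣR_partial = 277.41 K − (-2.454)(5.033) = 289.8 K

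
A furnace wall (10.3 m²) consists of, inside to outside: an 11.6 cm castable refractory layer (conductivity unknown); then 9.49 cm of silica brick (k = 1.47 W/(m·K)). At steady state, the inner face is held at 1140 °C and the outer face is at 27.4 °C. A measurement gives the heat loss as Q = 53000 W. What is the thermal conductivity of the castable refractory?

ΣR = ΔT/Q = |1140 − 27.4|/53000 = 0.02099 K/W
Known resistances:
  R_silica brick = L/(kA) = 0.0949/(1.47·10.3) = 0.006268 K/W
R_castable refractory = ΣR − ΣR_known = 0.02099 − 0.006268 = 0.01472 K/W
L/(kA) = 0.01472 ⇒ k = 0.116/(0.01472·10.3) = 0.765 W/m·K

k = 0.765 W/m·K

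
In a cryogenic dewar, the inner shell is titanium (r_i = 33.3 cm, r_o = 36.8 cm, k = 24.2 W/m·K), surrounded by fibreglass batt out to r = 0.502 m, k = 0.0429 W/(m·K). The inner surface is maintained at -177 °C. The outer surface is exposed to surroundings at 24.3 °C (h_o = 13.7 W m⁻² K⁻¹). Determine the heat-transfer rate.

Q = 147 W

Treat each layer as a resistance in series:
  R_titanium = (1/0.333 − 1/0.368)/(4πk) = 0.2856/(4π·24.2) = 9.392×10^-4 K/W
  R_fibreglass batt = (1/0.368 − 1/0.502)/(4πk) = 0.7254/(4π·0.0429) = 1.346 K/W
  R_conv,out = 1/(4πr²h) = 1/(4π·0.502²·13.7) = 0.02305 K/W
ΣR = 9.392×10^-4 + 1.346 + 0.02305 = 1.370 K/W
Q = ΔT/ΣR = (-177 °C − 24.3 °C)/1.370 = -147 W
(Negative Q ⇒ heat flows inward; heat gain = 147 W.)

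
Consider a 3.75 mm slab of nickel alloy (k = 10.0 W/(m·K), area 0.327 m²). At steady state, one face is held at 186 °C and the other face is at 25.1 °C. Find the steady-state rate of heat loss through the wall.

Q = kA·ΔT/L = 10.0 × 0.327 × |186 °C − 25.1 °C| / 0.00375 = 1.40×10^5 W

Q = 140 kW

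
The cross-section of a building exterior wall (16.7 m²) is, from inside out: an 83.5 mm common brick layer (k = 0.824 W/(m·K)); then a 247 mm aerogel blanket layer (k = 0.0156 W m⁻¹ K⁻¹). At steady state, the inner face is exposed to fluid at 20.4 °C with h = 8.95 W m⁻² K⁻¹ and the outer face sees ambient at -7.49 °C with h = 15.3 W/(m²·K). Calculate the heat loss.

Resistance network (inner→outer):
  R_conv,in = 1/(hA) = 1/(8.95·16.7) = 0.006691 K/W
  R_common brick = L/(kA) = 0.0835/(0.824·16.7) = 0.006068 K/W
  R_aerogel blanket = L/(kA) = 0.247/(0.0156·16.7) = 0.9481 K/W
  R_conv,out = 1/(hA) = 1/(15.3·16.7) = 0.003914 K/W
ΣR = 0.006691 + 0.006068 + 0.9481 + 0.003914 = 0.9648 K/W
Q = ΔT/ΣR = (20.4 °C − -7.49 °C)/0.9648 = 28.9 W

Q = 28.9 W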